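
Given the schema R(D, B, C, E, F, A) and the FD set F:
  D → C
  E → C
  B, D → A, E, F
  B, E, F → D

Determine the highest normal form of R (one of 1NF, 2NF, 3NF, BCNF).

1NF

Candidate keys: {B, D}, {B, E, F}. Prime attributes: {B, D, E, F}.
D → C breaks BCNF: {D}⁺ = {C, D}, so {D} is not a superkey.
Because {C} is non-prime and the left side of D → C is not a superkey, the relation is not in 3NF.
Since {D} ⊂ {B, D} and {D}⁺ ⊇ {C} with {C} non-prime, there is a partial dependency; 2NF fails.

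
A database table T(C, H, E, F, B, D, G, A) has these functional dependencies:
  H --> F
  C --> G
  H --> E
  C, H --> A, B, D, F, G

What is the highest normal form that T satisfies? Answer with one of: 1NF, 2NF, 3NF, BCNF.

1NF

Candidate key: {C, H}. Prime attributes: {C, H}.
H --> F: {H}⁺ = {E, F, H}, which is not all of the attributes, so the left side is not a superkey — BCNF is violated.
H --> F determines the non-prime attribute {F} from a non-superkey — 3NF is violated.
Since {C} ⊂ {C, H} and {C}⁺ ⊇ {G} with {G} non-prime, there is a partial dependency; 2NF fails.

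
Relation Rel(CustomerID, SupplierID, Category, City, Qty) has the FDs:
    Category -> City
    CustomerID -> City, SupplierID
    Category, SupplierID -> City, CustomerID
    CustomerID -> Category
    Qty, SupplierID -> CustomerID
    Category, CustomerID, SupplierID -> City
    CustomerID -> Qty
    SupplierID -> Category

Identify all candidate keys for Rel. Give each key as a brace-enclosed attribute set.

{CustomerID}, {SupplierID}

{CustomerID}⁺ = {Category, City, CustomerID, Qty, SupplierID} — all of the relation — so {CustomerID} is a candidate key.
{SupplierID}⁺ = {Category, City, CustomerID, Qty, SupplierID} — all of the relation — so {SupplierID} is a candidate key.
Any other superkey properly contains one of these, so there are no further candidate keys.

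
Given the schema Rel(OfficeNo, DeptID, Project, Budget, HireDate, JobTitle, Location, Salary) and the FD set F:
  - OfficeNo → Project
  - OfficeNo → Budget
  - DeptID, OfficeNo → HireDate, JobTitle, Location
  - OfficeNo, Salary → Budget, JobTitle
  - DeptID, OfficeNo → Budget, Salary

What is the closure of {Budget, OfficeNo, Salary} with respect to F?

Start with {Budget, OfficeNo, Salary}.
OfficeNo → Project applies; add {Project} → now {Budget, OfficeNo, Project, Salary}.
OfficeNo, Salary → Budget, JobTitle applies; add {JobTitle} → now {Budget, JobTitle, OfficeNo, Project, Salary}.
No further FD applies.

{Budget, JobTitle, OfficeNo, Project, Salary}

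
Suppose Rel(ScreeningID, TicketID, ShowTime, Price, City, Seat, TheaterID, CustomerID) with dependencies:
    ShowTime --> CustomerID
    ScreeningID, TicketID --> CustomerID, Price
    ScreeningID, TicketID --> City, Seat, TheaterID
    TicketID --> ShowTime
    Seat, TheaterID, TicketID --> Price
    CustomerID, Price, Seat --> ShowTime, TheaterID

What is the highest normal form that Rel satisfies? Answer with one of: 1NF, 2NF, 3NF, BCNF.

1NF

Candidate key: {ScreeningID, TicketID}. Prime attributes: {ScreeningID, TicketID}.
ShowTime --> CustomerID: {ShowTime}⁺ = {CustomerID, ShowTime}, which is not all of the attributes, so the left side is not a superkey — BCNF is violated.
Because {CustomerID} is non-prime and the left side of ShowTime --> CustomerID is not a superkey, the relation is not in 3NF.
The proper key subset {TicketID} of {ScreeningID, TicketID} determines non-prime {CustomerID, ShowTime}, so the relation is not even in 2NF.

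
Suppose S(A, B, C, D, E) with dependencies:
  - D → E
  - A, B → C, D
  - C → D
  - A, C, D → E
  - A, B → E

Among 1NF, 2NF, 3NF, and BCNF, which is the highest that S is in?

Candidate key: {A, B}. Prime attributes: {A, B}.
For D → E we have {D}⁺ = {D, E}; {D} is not a superkey, so BCNF fails.
Because {E} is non-prime and the left side of D → E is not a superkey, the relation is not in 3NF.
No non-prime attribute depends on a proper subset of any candidate key, so 2NF holds.

2NF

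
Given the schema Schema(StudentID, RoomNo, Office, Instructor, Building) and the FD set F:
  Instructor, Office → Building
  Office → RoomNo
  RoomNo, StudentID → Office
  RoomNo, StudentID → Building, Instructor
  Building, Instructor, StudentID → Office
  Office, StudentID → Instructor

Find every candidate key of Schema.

Attributes never on any right-hand side: {StudentID} — every candidate key must contain it.
{Office, StudentID} is a candidate key since {Office, StudentID}⁺ = {Building, Instructor, Office, RoomNo, StudentID} covers every attribute.
{RoomNo, StudentID} is a candidate key since {RoomNo, StudentID}⁺ = {Building, Instructor, Office, RoomNo, StudentID} covers every attribute.
{Building, Instructor, StudentID} is a candidate key since {Building, Instructor, StudentID}⁺ = {Building, Instructor, Office, RoomNo, StudentID} covers every attribute.
No proper subset of any of these is a key, and no other minimal superkey exists.

{Building, Instructor, StudentID}, {Office, StudentID}, {RoomNo, StudentID}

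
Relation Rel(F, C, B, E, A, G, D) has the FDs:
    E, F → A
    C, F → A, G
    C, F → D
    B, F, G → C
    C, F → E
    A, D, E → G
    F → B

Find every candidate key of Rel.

{C, F}, {D, E, F}, {F, G}

Attributes never on any right-hand side: {F} — every candidate key must contain it.
{C, F} is a candidate key since {C, F}⁺ = {A, B, C, D, E, F, G} covers every attribute.
{F, G} is a candidate key since {F, G}⁺ = {A, B, C, D, E, F, G} covers every attribute.
{D, E, F} is a candidate key since {D, E, F}⁺ = {A, B, C, D, E, F, G} covers every attribute.
No proper subset of any of these is a key, and no other minimal superkey exists.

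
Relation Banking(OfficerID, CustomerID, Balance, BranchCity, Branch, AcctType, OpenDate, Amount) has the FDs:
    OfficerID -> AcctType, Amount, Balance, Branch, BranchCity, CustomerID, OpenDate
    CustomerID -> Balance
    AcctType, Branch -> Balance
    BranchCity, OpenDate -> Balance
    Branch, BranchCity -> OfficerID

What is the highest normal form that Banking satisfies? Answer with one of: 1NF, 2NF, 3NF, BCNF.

Candidate keys: {Branch, BranchCity}, {OfficerID}. Prime attributes: {Branch, BranchCity, OfficerID}.
CustomerID -> Balance: {CustomerID}⁺ = {Balance, CustomerID}, which is not all of the attributes, so the left side is not a superkey — BCNF is violated.
Because {Balance} is non-prime and the left side of CustomerID -> Balance is not a superkey, the relation is not in 3NF.
No proper subset of a key has a non-prime attribute in its closure, so there is no partial dependency; 2NF holds.

2NF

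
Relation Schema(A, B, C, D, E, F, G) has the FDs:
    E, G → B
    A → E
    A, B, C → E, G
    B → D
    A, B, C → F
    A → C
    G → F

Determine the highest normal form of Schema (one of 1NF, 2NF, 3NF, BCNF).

Candidate keys: {A, B}, {A, G}. Prime attributes: {A, B, G}.
E, G → B: {E, G}⁺ = {B, D, E, F, G}, which is not all of the attributes, so the left side is not a superkey — BCNF is violated.
Because {E} is non-prime and the left side of A → E is not a superkey, the relation is not in 3NF.
{A} is a proper subset of the key {A, B}, and {A}⁺ contains the non-prime attributes {C, E} — a partial dependency, so 2NF is violated.

1NF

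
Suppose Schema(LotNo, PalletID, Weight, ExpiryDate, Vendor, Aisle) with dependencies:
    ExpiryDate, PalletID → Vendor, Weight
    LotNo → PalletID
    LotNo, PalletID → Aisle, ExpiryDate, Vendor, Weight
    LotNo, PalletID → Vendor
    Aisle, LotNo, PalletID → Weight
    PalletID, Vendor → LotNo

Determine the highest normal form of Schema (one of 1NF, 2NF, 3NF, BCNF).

BCNF

Candidate keys: {ExpiryDate, PalletID}, {LotNo}, {PalletID, Vendor}. Prime attributes: {ExpiryDate, LotNo, PalletID, Vendor}.
Each dependency's left side is a superkey — BCNF holds.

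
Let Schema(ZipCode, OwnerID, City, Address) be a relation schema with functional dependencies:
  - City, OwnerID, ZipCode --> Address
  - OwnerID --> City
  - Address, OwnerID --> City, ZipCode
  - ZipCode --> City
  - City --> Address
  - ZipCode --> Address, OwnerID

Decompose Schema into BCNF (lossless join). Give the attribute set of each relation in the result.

Candidate keys of the original relation: {OwnerID}, {ZipCode}.
In {Address, City, OwnerID, ZipCode}, {City} is not a superkey ({City}⁺ restricted to this set is {Address, City}), so split on City --> Address into {Address, City} and {City, OwnerID, ZipCode}.
{Address, City}: every determinant is a superkey — BCNF.
{City, OwnerID, ZipCode}: every determinant is a superkey — BCNF.

{Address, City}; {City, OwnerID, ZipCode}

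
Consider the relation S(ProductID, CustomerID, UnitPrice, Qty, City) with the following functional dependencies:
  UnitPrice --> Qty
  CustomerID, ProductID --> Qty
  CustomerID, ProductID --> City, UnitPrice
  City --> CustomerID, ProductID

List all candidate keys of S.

{City} is a candidate key since {City}⁺ = {City, CustomerID, ProductID, Qty, UnitPrice} covers every attribute.
{CustomerID, ProductID} is a candidate key since {CustomerID, ProductID}⁺ = {City, CustomerID, ProductID, Qty, UnitPrice} covers every attribute.
These are minimal and exhaustive — every other superkey contains one of them.

{City}, {CustomerID, ProductID}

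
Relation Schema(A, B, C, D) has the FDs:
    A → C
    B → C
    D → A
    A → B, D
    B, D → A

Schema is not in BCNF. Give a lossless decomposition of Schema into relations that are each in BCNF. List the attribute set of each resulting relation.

Candidate keys of the original relation: {A}, {D}.
In {A, B, C, D}, {B} is not a superkey ({B}⁺ restricted to this set is {B, C}), so split on B → C into {B, C} and {A, B, D}.
{B, C} has no BCNF violation.
{A, B, D} has no BCNF violation.

{A, B, D}; {B, C}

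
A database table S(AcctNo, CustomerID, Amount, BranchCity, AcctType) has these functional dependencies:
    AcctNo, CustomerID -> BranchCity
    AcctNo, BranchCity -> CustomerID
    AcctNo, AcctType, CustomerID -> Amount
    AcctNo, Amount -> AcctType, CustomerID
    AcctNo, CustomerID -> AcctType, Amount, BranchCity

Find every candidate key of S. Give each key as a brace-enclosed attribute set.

{AcctNo} never appears on the right of any FD, so every key must include it.
{AcctNo, Amount} is a candidate key since {AcctNo, Amount}⁺ = {AcctNo, AcctType, Amount, BranchCity, CustomerID} covers every attribute.
{AcctNo, BranchCity} is a candidate key since {AcctNo, BranchCity}⁺ = {AcctNo, AcctType, Amount, BranchCity, CustomerID} covers every attribute.
{AcctNo, CustomerID} is a candidate key since {AcctNo, CustomerID}⁺ = {AcctNo, AcctType, Amount, BranchCity, CustomerID} covers every attribute.
These are minimal and exhaustive — every other superkey contains one of them.

{AcctNo, Amount}, {AcctNo, BranchCity}, {AcctNo, CustomerID}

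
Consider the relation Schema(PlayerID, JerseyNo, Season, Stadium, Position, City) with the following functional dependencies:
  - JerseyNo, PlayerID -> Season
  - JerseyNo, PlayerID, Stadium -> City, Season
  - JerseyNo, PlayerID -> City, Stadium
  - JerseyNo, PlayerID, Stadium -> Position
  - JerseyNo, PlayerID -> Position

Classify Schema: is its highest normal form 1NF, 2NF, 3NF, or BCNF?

BCNF

Candidate key: {JerseyNo, PlayerID}. Prime attributes: {JerseyNo, PlayerID}.
The left-hand side of every FD is a superkey, so BCNF is satisfied.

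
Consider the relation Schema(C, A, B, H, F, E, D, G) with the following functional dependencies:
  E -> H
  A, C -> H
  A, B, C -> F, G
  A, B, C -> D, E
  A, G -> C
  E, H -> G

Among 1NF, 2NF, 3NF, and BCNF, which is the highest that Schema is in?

Candidate keys: {A, B, C}, {A, B, E}, {A, B, G}. Prime attributes: {A, B, C, E, G}.
For E -> H we have {E}⁺ = {E, G, H}; {E} is not a superkey, so BCNF fails.
Because {H} is non-prime and the left side of E -> H is not a superkey, the relation is not in 3NF.
The proper key subset {A, C} of {A, B, C} determines non-prime {H}, so the relation is not even in 2NF.

1NF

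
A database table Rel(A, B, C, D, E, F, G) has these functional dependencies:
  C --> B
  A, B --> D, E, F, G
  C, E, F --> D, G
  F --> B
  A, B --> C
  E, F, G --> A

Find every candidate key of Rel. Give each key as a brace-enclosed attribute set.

Closure of {A, B} is {A, B, C, D, E, F, G}, the whole schema; {A, B} is a candidate key.
Closure of {A, C} is {A, B, C, D, E, F, G}, the whole schema; {A, C} is a candidate key.
Closure of {A, F} is {A, B, C, D, E, F, G}, the whole schema; {A, F} is a candidate key.
Closure of {C, E, F} is {A, B, C, D, E, F, G}, the whole schema; {C, E, F} is a candidate key.
Closure of {E, F, G} is {A, B, C, D, E, F, G}, the whole schema; {E, F, G} is a candidate key.
These are minimal and exhaustive — every other superkey contains one of them.

{A, B}, {A, C}, {A, F}, {C, E, F}, {E, F, G}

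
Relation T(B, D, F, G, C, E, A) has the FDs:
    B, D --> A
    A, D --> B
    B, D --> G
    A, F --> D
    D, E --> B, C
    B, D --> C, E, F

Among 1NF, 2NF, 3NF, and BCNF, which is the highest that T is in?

Candidate keys: {A, D}, {A, F}, {B, D}, {D, E}. Prime attributes: {A, B, D, E, F}.
Each dependency's left side is a superkey — BCNF holds.

BCNF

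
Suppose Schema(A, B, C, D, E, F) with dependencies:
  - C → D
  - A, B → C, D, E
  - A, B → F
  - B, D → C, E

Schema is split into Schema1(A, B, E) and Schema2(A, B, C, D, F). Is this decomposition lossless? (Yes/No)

Yes

Schema1 ∩ Schema2 = {A, B}; its closure under F is {A, B, C, D, E, F}.
Since Schema1 ⊆ {A, B, C, D, E, F}, the intersection is a superkey of Schema1; the decomposition is lossless.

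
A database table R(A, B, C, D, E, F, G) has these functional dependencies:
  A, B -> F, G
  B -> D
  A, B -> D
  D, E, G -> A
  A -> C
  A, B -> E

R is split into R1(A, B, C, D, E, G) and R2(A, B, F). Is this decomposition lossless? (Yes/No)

The shared attributes are {A, B} and {A, B}⁺ = {A, B, C, D, E, F, G}.
This includes all of R1, so the common attributes are a superkey of R1 — the join is lossless.

Yes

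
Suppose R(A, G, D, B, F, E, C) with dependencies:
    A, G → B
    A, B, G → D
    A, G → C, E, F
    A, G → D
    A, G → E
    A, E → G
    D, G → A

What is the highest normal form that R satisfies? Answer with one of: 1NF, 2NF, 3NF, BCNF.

BCNF

Candidate keys: {A, E}, {A, G}, {D, G}. Prime attributes: {A, D, E, G}.
Each dependency's left side is a superkey — BCNF holds.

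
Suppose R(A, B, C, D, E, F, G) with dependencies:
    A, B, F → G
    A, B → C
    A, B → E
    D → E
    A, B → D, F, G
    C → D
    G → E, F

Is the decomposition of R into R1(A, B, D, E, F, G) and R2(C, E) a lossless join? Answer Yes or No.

No

R1 ∩ R2 = {E}; its closure under F is {E}.
Neither R1 nor R2 is contained in that closure, so the decomposition is lossy.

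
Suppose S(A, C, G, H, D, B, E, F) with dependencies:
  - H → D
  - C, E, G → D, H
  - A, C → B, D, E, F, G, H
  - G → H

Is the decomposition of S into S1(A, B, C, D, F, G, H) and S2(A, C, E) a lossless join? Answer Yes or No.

Yes

Common attributes: {A, C}; their closure is {A, B, C, D, E, F, G, H}.
Since S1 ⊆ {A, B, C, D, E, F, G, H}, the intersection is a superkey of S1; the decomposition is lossless.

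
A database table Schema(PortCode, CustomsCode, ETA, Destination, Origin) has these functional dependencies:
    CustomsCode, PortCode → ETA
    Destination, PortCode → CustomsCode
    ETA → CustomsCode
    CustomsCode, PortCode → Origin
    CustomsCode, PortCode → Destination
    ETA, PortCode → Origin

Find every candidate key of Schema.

Attributes never on any right-hand side: {PortCode} — every candidate key must contain it.
{CustomsCode, PortCode}⁺ = {CustomsCode, Destination, ETA, Origin, PortCode} — all of the relation — so {CustomsCode, PortCode} is a candidate key.
{Destination, PortCode}⁺ = {CustomsCode, Destination, ETA, Origin, PortCode} — all of the relation — so {Destination, PortCode} is a candidate key.
{ETA, PortCode}⁺ = {CustomsCode, Destination, ETA, Origin, PortCode} — all of the relation — so {ETA, PortCode} is a candidate key.
No proper subset of any of these is a key, and no other minimal superkey exists.

{CustomsCode, PortCode}, {Destination, PortCode}, {ETA, PortCode}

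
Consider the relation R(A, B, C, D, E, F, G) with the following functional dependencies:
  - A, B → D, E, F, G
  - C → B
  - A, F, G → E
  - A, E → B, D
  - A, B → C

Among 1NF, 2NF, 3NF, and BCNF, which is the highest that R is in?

Candidate keys: {A, B}, {A, C}, {A, E}, {A, F, G}. Prime attributes: {A, B, C, E, F, G}.
C → B breaks BCNF: {C}⁺ = {B, C}, so {C} is not a superkey.
Its right-hand attributes {B} are all prime, as are those of every other non-superkey FD — the relation is in 3NF.

3NF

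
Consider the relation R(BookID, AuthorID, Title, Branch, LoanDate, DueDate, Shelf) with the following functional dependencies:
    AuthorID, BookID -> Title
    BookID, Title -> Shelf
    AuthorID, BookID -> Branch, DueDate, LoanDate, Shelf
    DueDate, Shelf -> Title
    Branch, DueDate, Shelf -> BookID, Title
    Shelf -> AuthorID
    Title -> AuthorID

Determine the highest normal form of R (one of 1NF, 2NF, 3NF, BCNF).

Candidate keys: {AuthorID, BookID}, {BookID, Shelf}, {BookID, Title}, {Branch, DueDate, Shelf}. Prime attributes: {AuthorID, BookID, Branch, DueDate, Shelf, Title}.
For DueDate, Shelf -> Title we have {DueDate, Shelf}⁺ = {AuthorID, DueDate, Shelf, Title}; {DueDate, Shelf} is not a superkey, so BCNF fails.
But every attribute on its right side ({Title}) is prime, and the same holds for every other non-superkey FD, so 3NF still holds.

3NF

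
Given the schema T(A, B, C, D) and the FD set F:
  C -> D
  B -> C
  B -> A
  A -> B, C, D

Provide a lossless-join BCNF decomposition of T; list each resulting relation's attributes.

Candidate keys of the original relation: {A}, {B}.
In {A, B, C, D}, {C} is not a superkey ({C}⁺ restricted to this set is {C, D}), so split on C -> D into {C, D} and {A, B, C}.
{C, D}: every determinant is a superkey — BCNF.
{A, B, C}: every determinant is a superkey — BCNF.

{A, B, C}; {C, D}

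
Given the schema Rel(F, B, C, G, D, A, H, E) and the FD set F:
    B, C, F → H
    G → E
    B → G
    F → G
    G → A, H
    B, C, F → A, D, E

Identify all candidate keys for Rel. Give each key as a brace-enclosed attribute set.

No FD produces {B, C, F}, so they must be in every candidate key.
{B, C, F}⁺ = {A, B, C, D, E, F, G, H} — all of the relation — so {B, C, F} is a candidate key.
Every other attribute set either contains this one or has a smaller closure.

{B, C, F}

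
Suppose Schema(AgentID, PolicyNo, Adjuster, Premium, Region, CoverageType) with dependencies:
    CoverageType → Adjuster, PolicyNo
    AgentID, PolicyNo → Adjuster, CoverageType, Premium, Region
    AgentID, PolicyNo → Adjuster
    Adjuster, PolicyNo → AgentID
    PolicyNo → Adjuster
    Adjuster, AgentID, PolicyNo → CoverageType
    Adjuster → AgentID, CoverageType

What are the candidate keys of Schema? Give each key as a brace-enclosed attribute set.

{Adjuster}, {CoverageType}, {PolicyNo}

{Adjuster}⁺ = {Adjuster, AgentID, CoverageType, PolicyNo, Premium, Region} — all of the relation — so {Adjuster} is a candidate key.
{CoverageType}⁺ = {Adjuster, AgentID, CoverageType, PolicyNo, Premium, Region} — all of the relation — so {CoverageType} is a candidate key.
{PolicyNo}⁺ = {Adjuster, AgentID, CoverageType, PolicyNo, Premium, Region} — all of the relation — so {PolicyNo} is a candidate key.
These are minimal and exhaustive — every other superkey contains one of them.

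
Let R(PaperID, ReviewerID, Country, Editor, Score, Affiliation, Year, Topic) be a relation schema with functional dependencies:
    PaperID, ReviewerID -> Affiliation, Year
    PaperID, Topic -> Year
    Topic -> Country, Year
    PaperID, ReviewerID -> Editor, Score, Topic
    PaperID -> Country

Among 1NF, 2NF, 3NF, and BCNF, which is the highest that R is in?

Candidate key: {PaperID, ReviewerID}. Prime attributes: {PaperID, ReviewerID}.
PaperID, Topic -> Year: {PaperID, Topic}⁺ = {Country, PaperID, Topic, Year}, which is not all of the attributes, so the left side is not a superkey — BCNF is violated.
PaperID, Topic -> Year determines the non-prime attribute {Year} from a non-superkey — 3NF is violated.
The proper key subset {PaperID} of {PaperID, ReviewerID} determines non-prime {Country}, so the relation is not even in 2NF.

1NF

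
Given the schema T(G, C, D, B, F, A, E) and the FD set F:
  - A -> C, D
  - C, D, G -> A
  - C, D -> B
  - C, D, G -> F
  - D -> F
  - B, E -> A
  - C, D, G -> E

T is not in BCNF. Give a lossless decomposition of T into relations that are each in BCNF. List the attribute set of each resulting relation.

Candidate keys of the original relation: {A, G}, {B, E, G}, {C, D, G}.
In {A, B, C, D, E, F, G}, {A} is not a superkey ({A}⁺ restricted to this set is {A, B, C, D, F}), so split on A -> B, C, D, F into {A, B, C, D, F} and {A, E, G}.
In {A, B, C, D, F}, {C, D} is not a superkey ({C, D}⁺ restricted to this set is {B, C, D, F}), so split on C, D -> B, F into {B, C, D, F} and {A, C, D}.
In {B, C, D, F}, {D} is not a superkey ({D}⁺ restricted to this set is {D, F}), so split on D -> F into {D, F} and {B, C, D}.
{D, F} has no BCNF violation.
{B, C, D} has no BCNF violation.
{A, C, D} has no BCNF violation.
{A, E, G} has no BCNF violation.

{A, C, D}; {A, E, G}; {B, C, D}; {D, F}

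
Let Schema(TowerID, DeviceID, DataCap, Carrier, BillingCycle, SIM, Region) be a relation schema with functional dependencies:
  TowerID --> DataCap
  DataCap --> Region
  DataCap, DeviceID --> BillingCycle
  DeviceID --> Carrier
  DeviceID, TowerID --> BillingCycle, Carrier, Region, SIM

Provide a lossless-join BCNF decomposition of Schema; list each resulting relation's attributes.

{BillingCycle, DeviceID, SIM, TowerID}; {Carrier, DeviceID}; {DataCap, Region}; {DataCap, TowerID}

Candidate key of the original relation: {DeviceID, TowerID}.
In {BillingCycle, Carrier, DataCap, DeviceID, Region, SIM, TowerID}, {TowerID} is not a superkey ({TowerID}⁺ restricted to this set is {DataCap, Region, TowerID}), so split on TowerID --> DataCap, Region into {DataCap, Region, TowerID} and {BillingCycle, Carrier, DeviceID, SIM, TowerID}.
In {DataCap, Region, TowerID}, {DataCap} is not a superkey ({DataCap}⁺ restricted to this set is {DataCap, Region}), so split on DataCap --> Region into {DataCap, Region} and {DataCap, TowerID}.
{DataCap, Region} has no BCNF violation.
{DataCap, TowerID} has no BCNF violation.
In {BillingCycle, Carrier, DeviceID, SIM, TowerID}, {DeviceID} is not a superkey ({DeviceID}⁺ restricted to this set is {Carrier, DeviceID}), so split on DeviceID --> Carrier into {Carrier, DeviceID} and {BillingCycle, DeviceID, SIM, TowerID}.
{Carrier, DeviceID} has no BCNF violation.
{BillingCycle, DeviceID, SIM, TowerID} has no BCNF violation.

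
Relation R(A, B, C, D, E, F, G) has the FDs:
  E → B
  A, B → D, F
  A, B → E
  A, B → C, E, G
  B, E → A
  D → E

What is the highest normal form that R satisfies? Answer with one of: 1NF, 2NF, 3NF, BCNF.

Candidate keys: {A, B}, {D}, {E}. Prime attributes: {A, B, D, E}.
Every FD has a superkey on the left, so the relation is in BCNF.

BCNF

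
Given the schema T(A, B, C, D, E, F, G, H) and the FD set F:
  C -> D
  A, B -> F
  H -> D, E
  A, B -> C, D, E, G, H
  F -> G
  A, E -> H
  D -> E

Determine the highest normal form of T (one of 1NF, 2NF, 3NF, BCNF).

Candidate key: {A, B}. Prime attributes: {A, B}.
C -> D breaks BCNF: {C}⁺ = {C, D, E}, so {C} is not a superkey.
Because {D} is non-prime and the left side of C -> D is not a superkey, the relation is not in 3NF.
No non-prime attribute depends on a proper subset of any candidate key, so 2NF holds.

2NF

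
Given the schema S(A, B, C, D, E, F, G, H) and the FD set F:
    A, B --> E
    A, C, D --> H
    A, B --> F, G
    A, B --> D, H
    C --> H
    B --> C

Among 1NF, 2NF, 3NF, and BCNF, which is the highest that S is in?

1NF

Candidate key: {A, B}. Prime attributes: {A, B}.
For A, C, D --> H we have {A, C, D}⁺ = {A, C, D, H}; {A, C, D} is not a superkey, so BCNF fails.
Because {H} is non-prime and the left side of A, C, D --> H is not a superkey, the relation is not in 3NF.
The proper key subset {B} of {A, B} determines non-prime {C, H}, so the relation is not even in 2NF.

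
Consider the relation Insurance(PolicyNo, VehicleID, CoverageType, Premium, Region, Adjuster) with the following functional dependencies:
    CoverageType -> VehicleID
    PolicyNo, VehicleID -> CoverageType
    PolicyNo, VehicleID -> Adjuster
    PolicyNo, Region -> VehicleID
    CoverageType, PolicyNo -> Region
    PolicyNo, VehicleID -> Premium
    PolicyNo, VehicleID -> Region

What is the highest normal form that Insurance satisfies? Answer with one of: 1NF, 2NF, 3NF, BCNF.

3NF

Candidate keys: {CoverageType, PolicyNo}, {PolicyNo, Region}, {PolicyNo, VehicleID}. Prime attributes: {CoverageType, PolicyNo, Region, VehicleID}.
For CoverageType -> VehicleID we have {CoverageType}⁺ = {CoverageType, VehicleID}; {CoverageType} is not a superkey, so BCNF fails.
Its right-hand attributes {VehicleID} are all prime, as are those of every other non-superkey FD — the relation is in 3NF.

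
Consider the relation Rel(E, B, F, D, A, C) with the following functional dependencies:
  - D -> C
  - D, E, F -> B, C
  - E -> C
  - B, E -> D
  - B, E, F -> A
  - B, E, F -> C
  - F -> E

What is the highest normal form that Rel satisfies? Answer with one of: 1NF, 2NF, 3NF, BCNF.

1NF

Candidate keys: {B, F}, {D, F}. Prime attributes: {B, D, F}.
D -> C: {D}⁺ = {C, D}, which is not all of the attributes, so the left side is not a superkey — BCNF is violated.
D -> C has non-prime {C} on the right and a non-superkey on the left, so 3NF fails.
Since {F} ⊂ {B, F} and {F}⁺ ⊇ {C, E} with {C, E} non-prime, there is a partial dependency; 2NF fails.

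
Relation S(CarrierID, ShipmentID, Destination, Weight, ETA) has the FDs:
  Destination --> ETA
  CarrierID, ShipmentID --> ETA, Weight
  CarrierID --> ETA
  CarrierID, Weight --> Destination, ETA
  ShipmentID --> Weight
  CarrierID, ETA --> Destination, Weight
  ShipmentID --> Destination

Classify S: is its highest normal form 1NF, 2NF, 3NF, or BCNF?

Candidate key: {CarrierID, ShipmentID}. Prime attributes: {CarrierID, ShipmentID}.
Destination --> ETA breaks BCNF: {Destination}⁺ = {Destination, ETA}, so {Destination} is not a superkey.
Because {ETA} is non-prime and the left side of Destination --> ETA is not a superkey, the relation is not in 3NF.
{CarrierID} is a proper subset of the key {CarrierID, ShipmentID}, and {CarrierID}⁺ contains the non-prime attributes {Destination, ETA, Weight} — a partial dependency, so 2NF is violated.

1NF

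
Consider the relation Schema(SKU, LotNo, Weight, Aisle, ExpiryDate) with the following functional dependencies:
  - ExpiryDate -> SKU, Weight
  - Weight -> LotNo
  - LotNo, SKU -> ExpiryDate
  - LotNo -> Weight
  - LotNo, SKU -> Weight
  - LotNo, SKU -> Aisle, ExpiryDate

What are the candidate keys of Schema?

{ExpiryDate}, {LotNo, SKU}, {SKU, Weight}

{ExpiryDate} is a candidate key since {ExpiryDate}⁺ = {Aisle, ExpiryDate, LotNo, SKU, Weight} covers every attribute.
{LotNo, SKU} is a candidate key since {LotNo, SKU}⁺ = {Aisle, ExpiryDate, LotNo, SKU, Weight} covers every attribute.
{SKU, Weight} is a candidate key since {SKU, Weight}⁺ = {Aisle, ExpiryDate, LotNo, SKU, Weight} covers every attribute.
No proper subset of any of these is a key, and no other minimal superkey exists.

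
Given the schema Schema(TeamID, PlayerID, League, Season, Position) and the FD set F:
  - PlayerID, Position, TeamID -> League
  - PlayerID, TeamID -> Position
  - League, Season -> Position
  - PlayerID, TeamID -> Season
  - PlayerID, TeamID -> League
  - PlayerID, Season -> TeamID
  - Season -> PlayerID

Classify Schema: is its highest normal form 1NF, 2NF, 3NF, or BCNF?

Candidate keys: {PlayerID, TeamID}, {Season}. Prime attributes: {PlayerID, Season, TeamID}.
Every FD has a superkey on the left, so the relation is in BCNF.

BCNF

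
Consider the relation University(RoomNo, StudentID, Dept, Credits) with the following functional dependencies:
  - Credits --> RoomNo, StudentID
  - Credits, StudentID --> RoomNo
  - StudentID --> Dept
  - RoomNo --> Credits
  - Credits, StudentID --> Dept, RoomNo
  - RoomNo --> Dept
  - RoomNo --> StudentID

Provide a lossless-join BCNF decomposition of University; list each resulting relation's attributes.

Candidate keys of the original relation: {Credits}, {RoomNo}.
In {Credits, Dept, RoomNo, StudentID}, {StudentID} is not a superkey ({StudentID}⁺ restricted to this set is {Dept, StudentID}), so split on StudentID --> Dept into {Dept, StudentID} and {Credits, RoomNo, StudentID}.
{Dept, StudentID} is in BCNF.
{Credits, RoomNo, StudentID} is in BCNF.

{Credits, RoomNo, StudentID}; {Dept, StudentID}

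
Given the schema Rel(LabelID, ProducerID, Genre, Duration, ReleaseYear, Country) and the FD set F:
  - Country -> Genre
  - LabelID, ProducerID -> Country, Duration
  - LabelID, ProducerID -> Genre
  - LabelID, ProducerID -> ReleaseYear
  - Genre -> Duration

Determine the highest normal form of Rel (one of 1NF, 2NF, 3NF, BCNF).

2NF

Candidate key: {LabelID, ProducerID}. Prime attributes: {LabelID, ProducerID}.
Country -> Genre: {Country}⁺ = {Country, Duration, Genre}, which is not all of the attributes, so the left side is not a superkey — BCNF is violated.
Country -> Genre determines the non-prime attribute {Genre} from a non-superkey — 3NF is violated.
No non-prime attribute depends on a proper subset of any candidate key, so 2NF holds.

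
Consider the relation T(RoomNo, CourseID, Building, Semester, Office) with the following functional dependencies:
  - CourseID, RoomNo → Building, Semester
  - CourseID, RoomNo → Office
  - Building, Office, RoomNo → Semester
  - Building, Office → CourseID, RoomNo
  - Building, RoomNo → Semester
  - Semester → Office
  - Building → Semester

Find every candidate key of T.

{Building}⁺ = {Building, CourseID, Office, RoomNo, Semester}, which is every attribute, so {Building} is a candidate key.
{CourseID, RoomNo}⁺ = {Building, CourseID, Office, RoomNo, Semester}, which is every attribute, so {CourseID, RoomNo} is a candidate key.
These are minimal and exhaustive — every other superkey contains one of them.

{Building}, {CourseID, RoomNo}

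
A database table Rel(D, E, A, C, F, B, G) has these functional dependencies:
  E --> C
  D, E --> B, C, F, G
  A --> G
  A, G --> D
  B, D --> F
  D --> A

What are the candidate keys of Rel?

{E} never appears on the right of any FD, so every key must include it.
{A, E}⁺ = {A, B, C, D, E, F, G}, which is every attribute, so {A, E} is a candidate key.
{D, E}⁺ = {A, B, C, D, E, F, G}, which is every attribute, so {D, E} is a candidate key.
No proper subset of any of these is a key, and no other minimal superkey exists.

{A, E}, {D, E}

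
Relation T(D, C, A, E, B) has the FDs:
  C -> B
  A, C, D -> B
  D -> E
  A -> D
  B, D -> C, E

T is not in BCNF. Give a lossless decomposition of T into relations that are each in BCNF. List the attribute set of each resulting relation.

{A, C}; {A, D}; {B, C}; {D, E}

Candidate keys of the original relation: {A, B}, {A, C}.
In {A, B, C, D, E}, {C} is not a superkey ({C}⁺ restricted to this set is {B, C}), so split on C -> B into {B, C} and {A, C, D, E}.
{B, C} is in BCNF.
In {A, C, D, E}, {D} is not a superkey ({D}⁺ restricted to this set is {D, E}), so split on D -> E into {D, E} and {A, C, D}.
{D, E} is in BCNF.
In {A, C, D}, {A} is not a superkey ({A}⁺ restricted to this set is {A, D}), so split on A -> D into {A, D} and {A, C}.
{A, D} is in BCNF.
{A, C} is in BCNF.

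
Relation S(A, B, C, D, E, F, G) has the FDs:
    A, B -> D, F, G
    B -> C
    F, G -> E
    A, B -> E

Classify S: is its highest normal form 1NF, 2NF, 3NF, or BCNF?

Candidate key: {A, B}. Prime attributes: {A, B}.
For B -> C we have {B}⁺ = {B, C}; {B} is not a superkey, so BCNF fails.
B -> C has non-prime {C} on the right and a non-superkey on the left, so 3NF fails.
Since {B} ⊂ {A, B} and {B}⁺ ⊇ {C} with {C} non-prime, there is a partial dependency; 2NF fails.

1NF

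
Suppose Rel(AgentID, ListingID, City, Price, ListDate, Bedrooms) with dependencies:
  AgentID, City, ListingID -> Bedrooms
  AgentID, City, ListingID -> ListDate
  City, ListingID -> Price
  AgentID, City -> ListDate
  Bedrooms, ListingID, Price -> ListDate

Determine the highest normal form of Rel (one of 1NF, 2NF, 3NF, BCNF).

1NF

Candidate key: {AgentID, City, ListingID}. Prime attributes: {AgentID, City, ListingID}.
For City, ListingID -> Price we have {City, ListingID}⁺ = {City, ListingID, Price}; {City, ListingID} is not a superkey, so BCNF fails.
Because {Price} is non-prime and the left side of City, ListingID -> Price is not a superkey, the relation is not in 3NF.
{AgentID, City} is a proper subset of the key {AgentID, City, ListingID}, and {AgentID, City}⁺ contains the non-prime attribute {ListDate} — a partial dependency, so 2NF is violated.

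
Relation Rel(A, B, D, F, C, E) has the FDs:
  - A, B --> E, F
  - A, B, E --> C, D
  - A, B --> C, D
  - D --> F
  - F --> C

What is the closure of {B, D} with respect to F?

{B, C, D, F}

Start with {B, D}.
D --> F applies; add {F} → now {B, D, F}.
F --> C applies; add {C} → now {B, C, D, F}.
No further FD applies.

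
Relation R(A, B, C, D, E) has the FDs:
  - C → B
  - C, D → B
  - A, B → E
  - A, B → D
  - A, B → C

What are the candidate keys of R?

{A} never appears on the right of any FD, so every key must include it.
{A, B} is a candidate key since {A, B}⁺ = {A, B, C, D, E} covers every attribute.
{A, C} is a candidate key since {A, C}⁺ = {A, B, C, D, E} covers every attribute.
No proper subset of any of these is a key, and no other minimal superkey exists.

{A, B}, {A, C}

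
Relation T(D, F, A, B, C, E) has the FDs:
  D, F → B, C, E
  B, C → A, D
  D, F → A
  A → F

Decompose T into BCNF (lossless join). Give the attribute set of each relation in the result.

{A, B, C, D, E}; {A, F}

Candidate keys of the original relation: {A, D}, {B, C}, {D, F}.
Within {A, B, C, D, E, F}: {A}⁺ ∩ {A, B, C, D, E, F} = {A, F}, not the whole set, so A → F violates BCNF; decompose into {A, F} and {A, B, C, D, E}.
{A, F} is in BCNF.
{A, B, C, D, E} is in BCNF.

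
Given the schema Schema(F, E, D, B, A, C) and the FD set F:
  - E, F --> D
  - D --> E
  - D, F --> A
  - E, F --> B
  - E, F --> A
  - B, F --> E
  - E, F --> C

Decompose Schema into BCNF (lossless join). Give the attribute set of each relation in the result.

{A, B, C, D, F}; {D, E}

Candidate keys of the original relation: {B, F}, {D, F}, {E, F}.
Within {A, B, C, D, E, F}: {D}⁺ ∩ {A, B, C, D, E, F} = {D, E}, not the whole set, so D --> E violates BCNF; decompose into {D, E} and {A, B, C, D, F}.
{D, E} is in BCNF.
{A, B, C, D, F} is in BCNF.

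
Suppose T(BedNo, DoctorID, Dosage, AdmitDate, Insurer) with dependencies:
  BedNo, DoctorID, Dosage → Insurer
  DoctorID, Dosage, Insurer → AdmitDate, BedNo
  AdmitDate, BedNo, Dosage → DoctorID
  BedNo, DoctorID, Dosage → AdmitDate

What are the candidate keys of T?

{AdmitDate, BedNo, Dosage}, {BedNo, DoctorID, Dosage}, {DoctorID, Dosage, Insurer}

Attributes never on any right-hand side: {Dosage} — every candidate key must contain it.
{AdmitDate, BedNo, Dosage} is a candidate key since {AdmitDate, BedNo, Dosage}⁺ = {AdmitDate, BedNo, DoctorID, Dosage, Insurer} covers every attribute.
{BedNo, DoctorID, Dosage} is a candidate key since {BedNo, DoctorID, Dosage}⁺ = {AdmitDate, BedNo, DoctorID, Dosage, Insurer} covers every attribute.
{DoctorID, Dosage, Insurer} is a candidate key since {DoctorID, Dosage, Insurer}⁺ = {AdmitDate, BedNo, DoctorID, Dosage, Insurer} covers every attribute.
Any other superkey properly contains one of these, so there are no further candidate keys.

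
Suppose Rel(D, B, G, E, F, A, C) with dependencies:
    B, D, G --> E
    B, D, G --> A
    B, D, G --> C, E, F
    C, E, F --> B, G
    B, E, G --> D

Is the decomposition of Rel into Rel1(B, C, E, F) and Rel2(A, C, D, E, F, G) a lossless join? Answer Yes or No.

Rel1 ∩ Rel2 = {C, E, F}; its closure under F is {A, B, C, D, E, F, G}.
This includes all of Rel1, so the common attributes are a superkey of Rel1 — the join is lossless.

Yes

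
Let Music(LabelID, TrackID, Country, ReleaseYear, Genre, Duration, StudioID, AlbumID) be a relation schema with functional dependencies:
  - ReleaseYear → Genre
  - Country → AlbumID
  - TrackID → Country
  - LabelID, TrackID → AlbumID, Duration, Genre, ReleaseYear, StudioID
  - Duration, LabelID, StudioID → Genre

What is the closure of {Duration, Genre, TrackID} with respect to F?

Start with {Duration, Genre, TrackID}.
TrackID → Country applies; add {Country} → now {Country, Duration, Genre, TrackID}.
Country → AlbumID applies; add {AlbumID} → now {AlbumID, Country, Duration, Genre, TrackID}.
No further FD applies.

{AlbumID, Country, Duration, Genre, TrackID}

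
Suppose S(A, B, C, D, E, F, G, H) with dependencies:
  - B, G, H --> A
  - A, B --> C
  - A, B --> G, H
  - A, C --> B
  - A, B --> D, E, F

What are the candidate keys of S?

{A, B}, {A, C}, {B, G, H}

Closure of {A, B} is {A, B, C, D, E, F, G, H}, the whole schema; {A, B} is a candidate key.
Closure of {A, C} is {A, B, C, D, E, F, G, H}, the whole schema; {A, C} is a candidate key.
Closure of {B, G, H} is {A, B, C, D, E, F, G, H}, the whole schema; {B, G, H} is a candidate key.
These are minimal and exhaustive — every other superkey contains one of them.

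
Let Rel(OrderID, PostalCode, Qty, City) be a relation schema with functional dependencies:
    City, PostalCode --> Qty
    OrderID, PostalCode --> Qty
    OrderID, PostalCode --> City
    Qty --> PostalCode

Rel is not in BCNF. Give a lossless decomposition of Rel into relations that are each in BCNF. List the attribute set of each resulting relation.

{City, OrderID, PostalCode}; {City, Qty}; {PostalCode, Qty}

Candidate keys of the original relation: {OrderID, PostalCode}, {OrderID, Qty}.
In {City, OrderID, PostalCode, Qty}, {City, PostalCode} is not a superkey ({City, PostalCode}⁺ restricted to this set is {City, PostalCode, Qty}), so split on City, PostalCode --> Qty into {City, PostalCode, Qty} and {City, OrderID, PostalCode}.
In {City, PostalCode, Qty}, {Qty} is not a superkey ({Qty}⁺ restricted to this set is {PostalCode, Qty}), so split on Qty --> PostalCode into {PostalCode, Qty} and {City, Qty}.
{PostalCode, Qty} is in BCNF.
{City, Qty} is in BCNF.
{City, OrderID, PostalCode} is in BCNF.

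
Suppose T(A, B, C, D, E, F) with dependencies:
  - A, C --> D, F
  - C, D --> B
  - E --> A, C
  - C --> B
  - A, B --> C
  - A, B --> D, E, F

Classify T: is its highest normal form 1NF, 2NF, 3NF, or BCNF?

3NF

Candidate keys: {A, B}, {A, C}, {E}. Prime attributes: {A, B, C, E}.
C, D --> B breaks BCNF: {C, D}⁺ = {B, C, D}, so {C, D} is not a superkey.
Its right-hand attributes {B} are all prime, as are those of every other non-superkey FD — the relation is in 3NF.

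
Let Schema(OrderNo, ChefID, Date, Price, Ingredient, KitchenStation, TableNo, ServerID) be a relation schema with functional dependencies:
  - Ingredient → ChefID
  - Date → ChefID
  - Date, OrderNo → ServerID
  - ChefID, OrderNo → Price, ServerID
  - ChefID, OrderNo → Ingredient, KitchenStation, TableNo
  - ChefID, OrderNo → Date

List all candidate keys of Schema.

{ChefID, OrderNo}, {Date, OrderNo}, {Ingredient, OrderNo}

Attributes never on any right-hand side: {OrderNo} — every candidate key must contain it.
Closure of {ChefID, OrderNo} is {ChefID, Date, Ingredient, KitchenStation, OrderNo, Price, ServerID, TableNo}, the whole schema; {ChefID, OrderNo} is a candidate key.
Closure of {Date, OrderNo} is {ChefID, Date, Ingredient, KitchenStation, OrderNo, Price, ServerID, TableNo}, the whole schema; {Date, OrderNo} is a candidate key.
Closure of {Ingredient, OrderNo} is {ChefID, Date, Ingredient, KitchenStation, OrderNo, Price, ServerID, TableNo}, the whole schema; {Ingredient, OrderNo} is a candidate key.
Any other superkey properly contains one of these, so there are no further candidate keys.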